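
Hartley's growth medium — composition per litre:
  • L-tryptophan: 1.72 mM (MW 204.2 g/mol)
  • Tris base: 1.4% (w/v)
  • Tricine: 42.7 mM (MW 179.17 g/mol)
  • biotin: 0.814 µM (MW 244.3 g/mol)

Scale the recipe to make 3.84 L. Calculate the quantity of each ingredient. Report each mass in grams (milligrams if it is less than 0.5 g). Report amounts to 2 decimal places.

L-tryptophan 1.35 g; Tris base 53.76 g; Tricine 29.38 g; biotin 0.76 mg

Scale factor relative to 1 L: 3.84.
L-tryptophan: 1.72 mmol/L × 204.2 g/mol × 3.84 L ÷ 1000 = 1.35 g
Tris base: 1.4% w/v = 14 g/L → 14 × 3.84 L = 53.76 g
Tricine: 42.7 mmol/L × 179.17 g/mol × 3.84 L ÷ 1000 = 29.38 g
biotin: 0.814 µmol/L × 244.3 g/mol × 3.84 L ÷ 1000 = 0.76 mg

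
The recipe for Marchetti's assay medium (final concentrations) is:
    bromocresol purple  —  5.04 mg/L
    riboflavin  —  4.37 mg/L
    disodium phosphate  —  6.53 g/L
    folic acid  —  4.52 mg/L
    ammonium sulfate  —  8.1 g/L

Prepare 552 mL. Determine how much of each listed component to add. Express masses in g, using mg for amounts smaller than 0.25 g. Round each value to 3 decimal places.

Working volume: 552 mL = 0.552 L.
bromocresol purple: 5.04 mg/L × 0.552 L = 2.782 mg
riboflavin: 4.37 mg/L × 0.552 L = 2.412 mg
disodium phosphate: 6.53 g/L × 0.552 L = 3.605 g
folic acid: 4.52 mg/L × 0.552 L = 2.495 mg
ammonium sulfate: 8.1 g/L × 0.552 L = 4.471 g

bromocresol purple 2.782 mg; riboflavin 2.412 mg; disodium phosphate 3.605 g; folic acid 2.495 mg; ammonium sulfate 4.471 g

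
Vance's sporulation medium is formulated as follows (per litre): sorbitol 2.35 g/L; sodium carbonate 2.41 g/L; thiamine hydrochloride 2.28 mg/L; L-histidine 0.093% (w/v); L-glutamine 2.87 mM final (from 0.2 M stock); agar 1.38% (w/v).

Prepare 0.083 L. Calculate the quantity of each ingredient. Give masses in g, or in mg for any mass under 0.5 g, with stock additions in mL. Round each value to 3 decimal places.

Scale factor relative to 1 L: 0.083.
sorbitol: 2.35 g/L × 0.083 L = 0.19505 g = 195.050 mg
sodium carbonate: 2.41 g/L × 0.083 L = 0.20003 g = 200.030 mg
thiamine hydrochloride: 2.28 mg/L × 0.083 L = 0.189 mg
L-histidine: 0.093 g per 100 mL × 83 mL ÷ 100 = 0.07719 g = 77.190 mg
L-glutamine: C1V1 = C2V2 → 2.87 mM × 83 mL ÷ 200 mM = 1.191 mL
agar: 1.38 g per 100 mL × 83 mL ÷ 100 = 1.145 g

sorbitol 195.050 mg; sodium carbonate 200.030 mg; thiamine hydrochloride 0.189 mg; L-histidine 77.190 mg; L-glutamine 1.191 mL; agar 1.145 g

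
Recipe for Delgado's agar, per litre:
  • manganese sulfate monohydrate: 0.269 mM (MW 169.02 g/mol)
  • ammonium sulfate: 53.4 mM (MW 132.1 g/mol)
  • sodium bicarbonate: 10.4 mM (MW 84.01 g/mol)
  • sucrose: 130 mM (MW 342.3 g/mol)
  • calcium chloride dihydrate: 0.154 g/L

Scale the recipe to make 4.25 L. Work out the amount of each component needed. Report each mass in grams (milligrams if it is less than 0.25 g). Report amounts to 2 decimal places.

manganese sulfate monohydrate 193.23 mg; ammonium sulfate 29.98 g; sodium bicarbonate 3.71 g; sucrose 189.12 g; calcium chloride dihydrate 0.65 g

Working volume: 4.25 L.
manganese sulfate monohydrate: 0.269 mmol/L × 169.02 mg/mmol × 4.25 L = 193.23 mg
ammonium sulfate: 53.4 mmol/L × 132.1 g/mol × 4.25 L ÷ 1000 = 29.98 g
sodium bicarbonate: 10.4 mmol/L × 84.01 g/mol × 4.25 L ÷ 1000 = 3.71 g
sucrose: 130 mmol/L × 342.3 g/mol × 4.25 L ÷ 1000 = 189.12 g
calcium chloride dihydrate: 0.154 g/L × 4.25 L = 0.65 g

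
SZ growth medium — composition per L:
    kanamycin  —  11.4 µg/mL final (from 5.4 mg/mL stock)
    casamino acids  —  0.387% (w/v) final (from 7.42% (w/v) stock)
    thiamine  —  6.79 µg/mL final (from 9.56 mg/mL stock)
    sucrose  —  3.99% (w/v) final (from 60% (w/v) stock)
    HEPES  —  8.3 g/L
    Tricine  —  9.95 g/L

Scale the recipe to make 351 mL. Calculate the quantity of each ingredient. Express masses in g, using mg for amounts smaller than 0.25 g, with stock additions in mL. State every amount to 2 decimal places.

Scale factor relative to 1 L: 0.351.
kanamycin: dilute stock: 11.4 µg/mL × 351 mL ÷ 5400 µg/mL = 0.74 mL
casamino acids: dilute stock: 0.387% ÷ 7.42% × 351 mL = 18.31 mL
thiamine: V = C2·V2/C1 = 6.79 µg/mL × 351 mL ÷ 9560 µg/mL = 0.25 mL
sucrose: V = C2·V2/C1 = 3.99% ÷ 60% × 351 mL = 23.34 mL
HEPES: 8.3 g/L × 0.351 L = 2.91 g
Tricine: 9.95 g/L × 0.351 L = 3.49 g

kanamycin 0.74 mL; casamino acids 18.31 mL; thiamine 0.25 mL; sucrose 23.34 mL; HEPES 2.91 g; Tricine 3.49 g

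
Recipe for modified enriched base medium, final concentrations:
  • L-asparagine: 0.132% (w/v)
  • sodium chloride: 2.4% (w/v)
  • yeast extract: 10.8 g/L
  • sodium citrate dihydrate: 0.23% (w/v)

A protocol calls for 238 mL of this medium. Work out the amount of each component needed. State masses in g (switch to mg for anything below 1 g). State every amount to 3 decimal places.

Working volume: 238 mL = 0.238 L.
L-asparagine: 0.132% w/v = 1.32 g/L → 1.32 × 0.238 L = 0.31416 g = 314.160 mg
sodium chloride: 2.4 g per 100 mL × 238 mL ÷ 100 = 5.712 g
yeast extract: 10.8 g/L × 0.238 L = 2.570 g
sodium citrate dihydrate: 0.23% w/v = 2.3 g/L → 2.3 × 0.238 L = 0.5474 g = 547.400 mg

L-asparagine 314.160 mg; sodium chloride 5.712 g; yeast extract 2.570 g; sodium citrate dihydrate 547.400 mg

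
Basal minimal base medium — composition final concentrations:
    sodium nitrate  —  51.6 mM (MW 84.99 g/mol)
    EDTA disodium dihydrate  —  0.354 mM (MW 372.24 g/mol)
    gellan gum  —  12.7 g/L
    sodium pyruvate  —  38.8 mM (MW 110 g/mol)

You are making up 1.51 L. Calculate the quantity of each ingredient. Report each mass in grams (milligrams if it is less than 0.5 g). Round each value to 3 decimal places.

Scale factor relative to 1 L: 1.51.
sodium nitrate: 51.6 mmol/L × 84.99 g/mol × 1.51 L ÷ 1000 = 6.622 g
EDTA disodium dihydrate: 0.354 mmol/L × 372.24 mg/mmol × 1.51 L = 198.977 mg
gellan gum: 12.7 g/L × 1.51 L = 19.177 g
sodium pyruvate: 38.8 mmol/L × 110 g/mol × 1.51 L ÷ 1000 = 6.445 g

sodium nitrate 6.622 g; EDTA disodium dihydrate 198.977 mg; gellan gum 19.177 g; sodium pyruvate 6.445 g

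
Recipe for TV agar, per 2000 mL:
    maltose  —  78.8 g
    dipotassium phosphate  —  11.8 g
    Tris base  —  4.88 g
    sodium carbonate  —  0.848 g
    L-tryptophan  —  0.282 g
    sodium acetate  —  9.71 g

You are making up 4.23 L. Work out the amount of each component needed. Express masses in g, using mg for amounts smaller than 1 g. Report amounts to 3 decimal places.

maltose 166.662 g; dipotassium phosphate 24.957 g; Tris base 10.321 g; sodium carbonate 1.794 g; L-tryptophan 596.430 mg; sodium acetate 20.537 g

Ratio of target to recipe volume: 4230 / 2000 = 2.115.
maltose: 78.8 g × (4230 mL / 2000 mL) = 166.662 g
dipotassium phosphate: 11.8 g × (4230 mL / 2000 mL) = 24.957 g
Tris base: 4.88 g × (4230 mL / 2000 mL) = 10.321 g
sodium carbonate: 0.848 g × (4230 mL / 2000 mL) = 1.794 g
L-tryptophan: 0.282 g × (4230 mL / 2000 mL) = 0.59643 g = 596.430 mg
sodium acetate: 9.71 g × (4230 mL / 2000 mL) = 20.537 g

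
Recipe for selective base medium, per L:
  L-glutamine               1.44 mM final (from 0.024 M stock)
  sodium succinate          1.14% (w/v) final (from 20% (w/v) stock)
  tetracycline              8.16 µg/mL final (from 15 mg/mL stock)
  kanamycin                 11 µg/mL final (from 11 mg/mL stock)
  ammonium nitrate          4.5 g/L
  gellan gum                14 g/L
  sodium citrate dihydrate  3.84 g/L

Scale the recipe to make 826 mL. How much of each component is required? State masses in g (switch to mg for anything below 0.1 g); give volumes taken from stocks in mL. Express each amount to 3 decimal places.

Scale factor relative to 1 L: 0.826.
L-glutamine: dilute stock: 1.44 mM × 826 mL ÷ 24 mM = 49.560 mL
sodium succinate: V = C2·V2/C1 = 1.14% ÷ 20% × 826 mL = 47.082 mL
tetracycline: dilute stock: 8.16 µg/mL × 826 mL ÷ 15000 µg/mL = 0.449 mL
kanamycin: V = C2·V2/C1 = 11 µg/mL × 826 mL ÷ 11000 µg/mL = 0.826 mL
ammonium nitrate: 4.5 g/L × 0.826 L = 3.717 g
gellan gum: 14 g/L × 0.826 L = 11.564 g
sodium citrate dihydrate: 3.84 g/L × 0.826 L = 3.172 g

L-glutamine 49.560 mL; sodium succinate 47.082 mL; tetracycline 0.449 mL; kanamycin 0.826 mL; ammonium nitrate 3.717 g; gellan gum 11.564 g; sodium citrate dihydrate 3.172 g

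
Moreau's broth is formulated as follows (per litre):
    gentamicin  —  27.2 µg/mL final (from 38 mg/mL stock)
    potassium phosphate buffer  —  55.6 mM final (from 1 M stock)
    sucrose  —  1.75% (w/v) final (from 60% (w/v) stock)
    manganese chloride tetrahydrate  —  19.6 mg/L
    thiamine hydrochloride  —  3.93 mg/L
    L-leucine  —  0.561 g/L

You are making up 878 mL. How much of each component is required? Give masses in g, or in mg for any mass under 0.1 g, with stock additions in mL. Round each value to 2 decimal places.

gentamicin 0.63 mL; potassium phosphate buffer 48.82 mL; sucrose 25.61 mL; manganese chloride tetrahydrate 17.21 mg; thiamine hydrochloride 3.45 mg; L-leucine 0.49 g

Working volume: 878 mL = 0.878 L.
gentamicin: V = C2·V2/C1 = 27.2 µg/mL × 878 mL ÷ 38000 µg/mL = 0.63 mL
potassium phosphate buffer: dilute stock: 55.6 mM × 878 mL ÷ 1000 mM = 48.82 mL
sucrose: C1V1 = C2V2 → 1.75% ÷ 60% × 878 mL = 25.61 mL
manganese chloride tetrahydrate: 19.6 mg/L × 0.878 L = 17.21 mg
thiamine hydrochloride: 3.93 mg/L × 0.878 L = 3.45 mg
L-leucine: 0.561 g/L × 0.878 L = 0.49 g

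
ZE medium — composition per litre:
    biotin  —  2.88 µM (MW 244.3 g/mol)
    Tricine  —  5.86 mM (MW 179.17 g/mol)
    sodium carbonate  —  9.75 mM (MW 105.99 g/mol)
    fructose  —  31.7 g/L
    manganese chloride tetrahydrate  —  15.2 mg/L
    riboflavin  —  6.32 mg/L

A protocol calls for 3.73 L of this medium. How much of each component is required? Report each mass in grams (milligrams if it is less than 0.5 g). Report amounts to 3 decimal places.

biotin 2.624 mg; Tricine 3.916 g; sodium carbonate 3.855 g; fructose 118.241 g; manganese chloride tetrahydrate 56.696 mg; riboflavin 23.574 mg

Scale factor relative to 1 L: 3.73.
biotin: 2.88 µmol/L × 244.3 g/mol × 3.73 L ÷ 1000 = 2.624 mg
Tricine: 5.86 mmol/L × 179.17 g/mol × 3.73 L ÷ 1000 = 3.916 g
sodium carbonate: 9.75 mmol/L × 105.99 g/mol × 3.73 L ÷ 1000 = 3.855 g
fructose: 31.7 g/L × 3.73 L = 118.241 g
manganese chloride tetrahydrate: 15.2 mg/L × 3.73 L = 56.696 mg
riboflavin: 6.32 mg/L × 3.73 L = 23.574 mg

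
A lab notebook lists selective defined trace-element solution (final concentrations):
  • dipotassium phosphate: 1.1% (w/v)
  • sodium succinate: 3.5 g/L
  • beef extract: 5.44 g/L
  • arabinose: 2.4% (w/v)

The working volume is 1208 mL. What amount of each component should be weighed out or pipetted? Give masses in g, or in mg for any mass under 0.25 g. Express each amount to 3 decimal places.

Working volume: 1208 mL = 1.208 L.
dipotassium phosphate: 1.1 g per 100 mL × 1208 mL ÷ 100 = 13.288 g
sodium succinate: 3.5 g/L × 1.208 L = 4.228 g
beef extract: 5.44 g/L × 1.208 L = 6.572 g
arabinose: 2.4% w/v = 24 g/L → 24 × 1.208 L = 28.992 g

dipotassium phosphate 13.288 g; sodium succinate 4.228 g; beef extract 6.572 g; arabinose 28.992 g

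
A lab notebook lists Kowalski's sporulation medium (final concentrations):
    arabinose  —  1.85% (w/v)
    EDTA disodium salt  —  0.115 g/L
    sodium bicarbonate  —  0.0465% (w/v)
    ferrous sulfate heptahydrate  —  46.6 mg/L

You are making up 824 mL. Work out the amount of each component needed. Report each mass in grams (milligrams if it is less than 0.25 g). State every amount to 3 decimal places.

arabinose 15.244 g; EDTA disodium salt 94.760 mg; sodium bicarbonate 0.383 g; ferrous sulfate heptahydrate 38.398 mg

Scale factor relative to 1 L: 0.824.
arabinose: 1.85 g per 100 mL × 824 mL ÷ 100 = 15.244 g
EDTA disodium salt: 0.115 g/L × 0.824 L = 0.09476 g = 94.760 mg
sodium bicarbonate: 0.0465% w/v = 0.465 g/L → 0.465 × 0.824 L = 0.383 g
ferrous sulfate heptahydrate: 46.6 mg/L × 0.824 L = 38.398 mg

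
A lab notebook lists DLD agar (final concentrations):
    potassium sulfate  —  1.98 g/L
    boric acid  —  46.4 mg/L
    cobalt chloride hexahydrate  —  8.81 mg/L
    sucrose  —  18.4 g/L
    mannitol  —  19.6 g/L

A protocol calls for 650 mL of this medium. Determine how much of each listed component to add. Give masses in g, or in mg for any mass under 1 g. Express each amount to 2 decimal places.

potassium sulfate 1.29 g; boric acid 30.16 mg; cobalt chloride hexahydrate 5.73 mg; sucrose 11.96 g; mannitol 12.74 g

Working volume: 650 mL = 0.65 L.
potassium sulfate: 1.98 g/L × 0.65 L = 1.29 g
boric acid: 46.4 mg/L × 0.65 L = 30.16 mg
cobalt chloride hexahydrate: 8.81 mg/L × 0.65 L = 5.73 mg
sucrose: 18.4 g/L × 0.65 L = 11.96 g
mannitol: 19.6 g/L × 0.65 L = 12.74 g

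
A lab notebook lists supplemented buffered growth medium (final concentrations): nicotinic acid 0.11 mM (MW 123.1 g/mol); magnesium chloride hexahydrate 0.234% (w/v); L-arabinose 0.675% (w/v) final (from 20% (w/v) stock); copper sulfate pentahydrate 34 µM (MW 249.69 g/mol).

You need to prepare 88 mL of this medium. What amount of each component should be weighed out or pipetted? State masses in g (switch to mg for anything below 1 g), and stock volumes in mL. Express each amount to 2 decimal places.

Scale factor relative to 1 L: 0.088.
nicotinic acid: 0.11 mmol/L × 123.1 mg/mmol × 0.088 L = 1.19 mg
magnesium chloride hexahydrate: 0.234 g per 100 mL × 88 mL ÷ 100 = 0.20592 g = 205.92 mg
L-arabinose: V = C2·V2/C1 = 0.675% ÷ 20% × 88 mL = 2.97 mL
copper sulfate pentahydrate: 34 µmol/L × 249.69 g/mol × 0.088 L ÷ 1000 = 0.75 mg

nicotinic acid 1.19 mg; magnesium chloride hexahydrate 205.92 mg; L-arabinose 2.97 mL; copper sulfate pentahydrate 0.75 mg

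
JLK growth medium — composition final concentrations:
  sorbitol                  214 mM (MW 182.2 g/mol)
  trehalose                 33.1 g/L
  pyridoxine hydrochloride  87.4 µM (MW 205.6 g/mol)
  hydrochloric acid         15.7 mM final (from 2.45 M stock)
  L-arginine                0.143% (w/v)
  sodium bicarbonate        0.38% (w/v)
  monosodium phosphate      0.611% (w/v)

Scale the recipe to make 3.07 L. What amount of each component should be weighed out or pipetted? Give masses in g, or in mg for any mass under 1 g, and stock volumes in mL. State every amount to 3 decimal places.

Scale factor relative to 1 L: 3.07.
sorbitol: 214 mmol/L × 182.2 g/mol × 3.07 L ÷ 1000 = 119.702 g
trehalose: 33.1 g/L × 3.07 L = 101.617 g
pyridoxine hydrochloride: 87.4 µmol/L × 205.6 g/mol × 3.07 L ÷ 1000 = 55.166 mg
hydrochloric acid: dilute stock: 15.7 mM × 3070 mL ÷ 2450 mM = 19.673 mL
L-arginine: 0.143 g per 100 mL × 3070 mL ÷ 100 = 4.390 g
sodium bicarbonate: 0.38% w/v = 3.8 g/L → 3.8 × 3.07 L = 11.666 g
monosodium phosphate: 0.611 g per 100 mL × 3070 mL ÷ 100 = 18.758 g

sorbitol 119.702 g; trehalose 101.617 g; pyridoxine hydrochloride 55.166 mg; hydrochloric acid 19.673 mL; L-arginine 4.390 g; sodium bicarbonate 11.666 g; monosodium phosphate 18.758 g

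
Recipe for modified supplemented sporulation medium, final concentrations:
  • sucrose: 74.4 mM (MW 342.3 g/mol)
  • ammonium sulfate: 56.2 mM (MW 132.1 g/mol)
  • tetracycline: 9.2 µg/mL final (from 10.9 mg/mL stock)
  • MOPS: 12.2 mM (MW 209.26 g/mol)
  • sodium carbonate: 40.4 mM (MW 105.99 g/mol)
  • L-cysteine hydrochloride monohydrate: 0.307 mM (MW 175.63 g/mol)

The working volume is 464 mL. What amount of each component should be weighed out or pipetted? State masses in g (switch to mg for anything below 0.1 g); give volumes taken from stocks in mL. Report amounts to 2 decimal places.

Working volume: 464 mL = 0.464 L.
sucrose: 74.4 mmol/L × 342.3 g/mol × 0.464 L ÷ 1000 = 11.82 g
ammonium sulfate: 56.2 mmol/L × 132.1 g/mol × 0.464 L ÷ 1000 = 3.44 g
tetracycline: dilute stock: 9.2 µg/mL × 464 mL ÷ 10900 µg/mL = 0.39 mL
MOPS: 12.2 mmol/L × 209.26 g/mol × 0.464 L ÷ 1000 = 1.18 g
sodium carbonate: 40.4 mmol/L × 105.99 g/mol × 0.464 L ÷ 1000 = 1.99 g
L-cysteine hydrochloride monohydrate: 0.307 mmol/L × 175.63 mg/mmol × 0.464 L = 25.02 mg

sucrose 11.82 g; ammonium sulfate 3.44 g; tetracycline 0.39 mL; MOPS 1.18 g; sodium carbonate 1.99 g; L-cysteine hydrochloride monohydrate 25.02 mg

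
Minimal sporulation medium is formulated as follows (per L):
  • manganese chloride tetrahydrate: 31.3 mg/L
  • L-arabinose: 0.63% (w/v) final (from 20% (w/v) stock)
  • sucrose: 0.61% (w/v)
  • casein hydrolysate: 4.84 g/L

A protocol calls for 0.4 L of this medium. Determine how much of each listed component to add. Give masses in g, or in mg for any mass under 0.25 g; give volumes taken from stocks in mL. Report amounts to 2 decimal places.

manganese chloride tetrahydrate 12.52 mg; L-arabinose 12.60 mL; sucrose 2.44 g; casein hydrolysate 1.94 g

Working volume: 0.4 L.
manganese chloride tetrahydrate: 31.3 mg/L × 0.4 L = 12.52 mg
L-arabinose: C1V1 = C2V2 → 0.63% ÷ 20% × 400 mL = 12.60 mL
sucrose: 0.61% w/v = 6.1 g/L → 6.1 × 0.4 L = 2.44 g
casein hydrolysate: 4.84 g/L × 0.4 L = 1.94 g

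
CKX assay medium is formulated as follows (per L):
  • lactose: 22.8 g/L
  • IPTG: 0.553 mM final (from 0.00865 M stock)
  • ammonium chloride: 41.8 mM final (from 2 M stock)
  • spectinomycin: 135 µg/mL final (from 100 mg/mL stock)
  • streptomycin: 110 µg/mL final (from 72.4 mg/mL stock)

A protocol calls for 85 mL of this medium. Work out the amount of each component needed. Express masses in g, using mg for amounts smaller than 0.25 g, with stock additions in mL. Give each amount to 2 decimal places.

lactose 1.94 g; IPTG 5.43 mL; ammonium chloride 1.78 mL; spectinomycin 0.11 mL; streptomycin 0.13 mL

Scale factor relative to 1 L: 0.085.
lactose: 22.8 g/L × 0.085 L = 1.94 g
IPTG: dilute stock: 0.553 mM × 85 mL ÷ 8.65 mM = 5.43 mL
ammonium chloride: C1V1 = C2V2 → 41.8 mM × 85 mL ÷ 2000 mM = 1.78 mL
spectinomycin: dilute stock: 135 µg/mL × 85 mL ÷ 100000 µg/mL = 0.11 mL
streptomycin: V = C2·V2/C1 = 110 µg/mL × 85 mL ÷ 72400 µg/mL = 0.13 mL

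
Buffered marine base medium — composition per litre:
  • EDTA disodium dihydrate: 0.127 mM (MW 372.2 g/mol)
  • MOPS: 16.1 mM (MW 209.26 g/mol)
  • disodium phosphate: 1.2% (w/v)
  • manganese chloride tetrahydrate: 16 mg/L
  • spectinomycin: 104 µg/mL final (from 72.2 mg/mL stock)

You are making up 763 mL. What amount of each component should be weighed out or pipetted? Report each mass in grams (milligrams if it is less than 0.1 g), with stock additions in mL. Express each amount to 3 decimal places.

EDTA disodium dihydrate 36.067 mg; MOPS 2.571 g; disodium phosphate 9.156 g; manganese chloride tetrahydrate 12.208 mg; spectinomycin 1.099 mL

Scale factor relative to 1 L: 0.763.
EDTA disodium dihydrate: 0.127 mmol/L × 372.2 mg/mmol × 0.763 L = 36.067 mg
MOPS: 16.1 mmol/L × 209.26 g/mol × 0.763 L ÷ 1000 = 2.571 g
disodium phosphate: 1.2% w/v = 12 g/L → 12 × 0.763 L = 9.156 g
manganese chloride tetrahydrate: 16 mg/L × 0.763 L = 12.208 mg
spectinomycin: dilute stock: 104 µg/mL × 763 mL ÷ 72200 µg/mL = 1.099 mL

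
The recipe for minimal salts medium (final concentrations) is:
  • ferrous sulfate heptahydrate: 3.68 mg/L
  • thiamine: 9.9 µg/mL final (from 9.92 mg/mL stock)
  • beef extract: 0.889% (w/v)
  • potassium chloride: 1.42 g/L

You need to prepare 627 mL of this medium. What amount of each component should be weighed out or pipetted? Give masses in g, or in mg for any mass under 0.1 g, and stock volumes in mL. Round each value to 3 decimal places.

ferrous sulfate heptahydrate 2.307 mg; thiamine 0.626 mL; beef extract 5.574 g; potassium chloride 0.890 g

Working volume: 627 mL = 0.627 L.
ferrous sulfate heptahydrate: 3.68 mg/L × 0.627 L = 2.307 mg
thiamine: dilute stock: 9.9 µg/mL × 627 mL ÷ 9920 µg/mL = 0.626 mL
beef extract: 0.889 g per 100 mL × 627 mL ÷ 100 = 5.574 g
potassium chloride: 1.42 g/L × 0.627 L = 0.890 g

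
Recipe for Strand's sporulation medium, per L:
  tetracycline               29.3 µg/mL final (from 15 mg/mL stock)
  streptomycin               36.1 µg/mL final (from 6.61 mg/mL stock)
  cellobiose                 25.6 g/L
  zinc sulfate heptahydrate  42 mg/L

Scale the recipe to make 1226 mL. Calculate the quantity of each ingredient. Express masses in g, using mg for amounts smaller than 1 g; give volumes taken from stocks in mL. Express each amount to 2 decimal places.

Target volume = 1226 mL = 1.226 L.
tetracycline: C1V1 = C2V2 → 29.3 µg/mL × 1226 mL ÷ 15000 µg/mL = 2.39 mL
streptomycin: C1V1 = C2V2 → 36.1 µg/mL × 1226 mL ÷ 6610 µg/mL = 6.70 mL
cellobiose: 25.6 g/L × 1.226 L = 31.39 g
zinc sulfate heptahydrate: 42 mg/L × 1.226 L = 51.49 mg

tetracycline 2.39 mL; streptomycin 6.70 mL; cellobiose 31.39 g; zinc sulfate heptahydrate 51.49 mg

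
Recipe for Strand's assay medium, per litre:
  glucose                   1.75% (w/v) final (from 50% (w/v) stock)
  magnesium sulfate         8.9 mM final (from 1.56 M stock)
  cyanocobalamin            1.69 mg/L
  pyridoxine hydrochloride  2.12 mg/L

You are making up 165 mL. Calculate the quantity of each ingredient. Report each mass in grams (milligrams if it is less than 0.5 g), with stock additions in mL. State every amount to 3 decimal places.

Target volume = 165 mL = 0.165 L.
glucose: V = C2·V2/C1 = 1.75% ÷ 50% × 165 mL = 5.775 mL
magnesium sulfate: V = C2·V2/C1 = 8.9 mM × 165 mL ÷ 1560 mM = 0.941 mL
cyanocobalamin: 1.69 mg/L × 0.165 L = 0.279 mg
pyridoxine hydrochloride: 2.12 mg/L × 0.165 L = 0.350 mg

glucose 5.775 mL; magnesium sulfate 0.941 mL; cyanocobalamin 0.279 mg; pyridoxine hydrochloride 0.350 mg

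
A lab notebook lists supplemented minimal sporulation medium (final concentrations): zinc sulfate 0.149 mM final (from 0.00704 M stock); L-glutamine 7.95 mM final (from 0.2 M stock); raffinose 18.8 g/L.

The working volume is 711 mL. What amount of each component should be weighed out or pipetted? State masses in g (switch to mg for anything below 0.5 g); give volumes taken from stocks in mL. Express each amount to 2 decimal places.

Working volume: 711 mL = 0.711 L.
zinc sulfate: V = C2·V2/C1 = 0.149 mM × 711 mL ÷ 7.04 mM = 15.05 mL
L-glutamine: C1V1 = C2V2 → 7.95 mM × 711 mL ÷ 200 mM = 28.26 mL
raffinose: 18.8 g/L × 0.711 L = 13.37 g

zinc sulfate 15.05 mL; L-glutamine 28.26 mL; raffinose 13.37 g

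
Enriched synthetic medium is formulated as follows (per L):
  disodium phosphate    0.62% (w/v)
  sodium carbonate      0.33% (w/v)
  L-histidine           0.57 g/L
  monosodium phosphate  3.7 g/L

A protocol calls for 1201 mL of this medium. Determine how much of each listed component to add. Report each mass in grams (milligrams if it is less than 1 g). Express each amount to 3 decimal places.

Target volume = 1201 mL = 1.201 L.
disodium phosphate: 0.62 g per 100 mL × 1201 mL ÷ 100 = 7.446 g
sodium carbonate: 0.33 g per 100 mL × 1201 mL ÷ 100 = 3.963 g
L-histidine: 0.57 g/L × 1.201 L = 0.68457 g = 684.570 mg
monosodium phosphate: 3.7 g/L × 1.201 L = 4.444 g

disodium phosphate 7.446 g; sodium carbonate 3.963 g; L-histidine 684.570 mg; monosodium phosphate 4.444 g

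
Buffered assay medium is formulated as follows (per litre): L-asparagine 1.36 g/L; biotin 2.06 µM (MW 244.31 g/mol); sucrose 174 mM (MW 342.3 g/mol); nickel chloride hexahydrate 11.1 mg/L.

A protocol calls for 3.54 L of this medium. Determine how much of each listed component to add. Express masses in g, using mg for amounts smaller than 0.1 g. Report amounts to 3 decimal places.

Working volume: 3.54 L.
L-asparagine: 1.36 g/L × 3.54 L = 4.814 g
biotin: 2.06 µmol/L × 244.31 g/mol × 3.54 L ÷ 1000 = 1.782 mg
sucrose: 174 mmol/L × 342.3 g/mol × 3.54 L ÷ 1000 = 210.843 g
nickel chloride hexahydrate: 11.1 mg/L × 3.54 L = 39.294 mg

L-asparagine 4.814 g; biotin 1.782 mg; sucrose 210.843 g; nickel chloride hexahydrate 39.294 mg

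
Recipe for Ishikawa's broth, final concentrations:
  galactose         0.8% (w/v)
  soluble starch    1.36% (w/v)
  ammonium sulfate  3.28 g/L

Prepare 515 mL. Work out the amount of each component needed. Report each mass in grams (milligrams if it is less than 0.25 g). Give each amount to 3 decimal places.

galactose 4.120 g; soluble starch 7.004 g; ammonium sulfate 1.689 g

Working volume: 515 mL = 0.515 L.
galactose: 0.8 g per 100 mL × 515 mL ÷ 100 = 4.120 g
soluble starch: 1.36% w/v = 13.6 g/L → 13.6 × 0.515 L = 7.004 g
ammonium sulfate: 3.28 g/L × 0.515 L = 1.689 g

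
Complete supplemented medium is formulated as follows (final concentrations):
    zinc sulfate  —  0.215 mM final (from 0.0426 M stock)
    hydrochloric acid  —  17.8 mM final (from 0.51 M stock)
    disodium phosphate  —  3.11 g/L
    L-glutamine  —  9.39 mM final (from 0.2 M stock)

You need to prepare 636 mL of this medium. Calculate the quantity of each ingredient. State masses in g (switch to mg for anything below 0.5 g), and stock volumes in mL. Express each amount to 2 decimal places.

Scale factor relative to 1 L: 0.636.
zinc sulfate: dilute stock: 0.215 mM × 636 mL ÷ 42.6 mM = 3.21 mL
hydrochloric acid: V = C2·V2/C1 = 17.8 mM × 636 mL ÷ 510 mM = 22.20 mL
disodium phosphate: 3.11 g/L × 0.636 L = 1.98 g
L-glutamine: V = C2·V2/C1 = 9.39 mM × 636 mL ÷ 200 mM = 29.86 mL

zinc sulfate 3.21 mL; hydrochloric acid 22.20 mL; disodium phosphate 1.98 g; L-glutamine 29.86 mL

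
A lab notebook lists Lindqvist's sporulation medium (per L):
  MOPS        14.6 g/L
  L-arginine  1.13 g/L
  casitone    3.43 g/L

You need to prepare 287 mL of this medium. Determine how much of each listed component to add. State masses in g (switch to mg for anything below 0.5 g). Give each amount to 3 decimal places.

MOPS 4.190 g; L-arginine 324.310 mg; casitone 0.984 g

Working volume: 287 mL = 0.287 L.
MOPS: 14.6 g/L × 0.287 L = 4.190 g
L-arginine: 1.13 g/L × 0.287 L = 0.32431 g = 324.310 mg
casitone: 3.43 g/L × 0.287 L = 0.984 g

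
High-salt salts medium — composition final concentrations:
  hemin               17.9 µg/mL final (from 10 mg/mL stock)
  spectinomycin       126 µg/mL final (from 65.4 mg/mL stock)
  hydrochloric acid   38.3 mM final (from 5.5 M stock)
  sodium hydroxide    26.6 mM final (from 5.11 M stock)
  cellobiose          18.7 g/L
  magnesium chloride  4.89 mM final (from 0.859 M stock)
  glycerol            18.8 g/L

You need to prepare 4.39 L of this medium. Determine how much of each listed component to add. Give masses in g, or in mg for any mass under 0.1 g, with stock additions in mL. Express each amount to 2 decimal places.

Scale factor relative to 1 L: 4.39.
hemin: dilute stock: 17.9 µg/mL × 4390 mL ÷ 10000 µg/mL = 7.86 mL
spectinomycin: C1V1 = C2V2 → 126 µg/mL × 4390 mL ÷ 65400 µg/mL = 8.46 mL
hydrochloric acid: V = C2·V2/C1 = 38.3 mM × 4390 mL ÷ 5500 mM = 30.57 mL
sodium hydroxide: V = C2·V2/C1 = 26.6 mM × 4390 mL ÷ 5110 mM = 22.85 mL
cellobiose: 18.7 g/L × 4.39 L = 82.09 g
magnesium chloride: C1V1 = C2V2 → 4.89 mM × 4390 mL ÷ 859 mM = 24.99 mL
glycerol: 18.8 g/L × 4.39 L = 82.53 g

hemin 7.86 mL; spectinomycin 8.46 mL; hydrochloric acid 30.57 mL; sodium hydroxide 22.85 mL; cellobiose 82.09 g; magnesium chloride 24.99 mL; glycerol 82.53 g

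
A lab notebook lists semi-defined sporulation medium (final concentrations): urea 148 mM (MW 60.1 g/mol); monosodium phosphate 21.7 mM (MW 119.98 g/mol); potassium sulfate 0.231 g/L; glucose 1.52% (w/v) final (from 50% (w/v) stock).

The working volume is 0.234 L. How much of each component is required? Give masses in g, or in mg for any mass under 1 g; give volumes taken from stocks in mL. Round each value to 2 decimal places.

Working volume: 0.234 L.
urea: 148 mmol/L × 60.1 g/mol × 0.234 L ÷ 1000 = 2.08 g
monosodium phosphate: 21.7 mmol/L × 119.98 mg/mmol × 0.234 L = 609.23 mg
potassium sulfate: 0.231 g/L × 0.234 L = 0.054054 g = 54.05 mg
glucose: C1V1 = C2V2 → 1.52% ÷ 50% × 234 mL = 7.11 mL

urea 2.08 g; monosodium phosphate 609.23 mg; potassium sulfate 54.05 mg; glucose 7.11 mL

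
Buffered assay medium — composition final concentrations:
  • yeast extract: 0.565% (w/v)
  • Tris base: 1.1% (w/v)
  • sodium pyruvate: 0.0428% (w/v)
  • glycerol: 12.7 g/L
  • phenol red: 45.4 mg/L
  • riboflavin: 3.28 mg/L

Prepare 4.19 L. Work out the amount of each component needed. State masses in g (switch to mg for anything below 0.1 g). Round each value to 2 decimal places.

Working volume: 4.19 L.
yeast extract: 0.565 g per 100 mL × 4190 mL ÷ 100 = 23.67 g
Tris base: 1.1 g per 100 mL × 4190 mL ÷ 100 = 46.09 g
sodium pyruvate: 0.0428 g per 100 mL × 4190 mL ÷ 100 = 1.79 g
glycerol: 12.7 g/L × 4.19 L = 53.21 g
phenol red: 45.4 mg/L × 4.19 L = 190.226 mg = 0.19 g
riboflavin: 3.28 mg/L × 4.19 L = 13.74 mg

yeast extract 23.67 g; Tris base 46.09 g; sodium pyruvate 1.79 g; glycerol 53.21 g; phenol red 0.19 g; riboflavin 13.74 mg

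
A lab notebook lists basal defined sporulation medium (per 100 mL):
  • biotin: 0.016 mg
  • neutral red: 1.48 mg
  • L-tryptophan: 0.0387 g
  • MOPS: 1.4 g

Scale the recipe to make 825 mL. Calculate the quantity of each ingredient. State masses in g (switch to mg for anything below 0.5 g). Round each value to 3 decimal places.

Scale factor = 825 mL / 100 mL = 8.25.
biotin: 0.016 mg × (825 mL / 100 mL) = 0.132 mg
neutral red: 1.48 mg × (825 mL / 100 mL) = 12.210 mg
L-tryptophan: 0.0387 g × (825 mL / 100 mL) = 0.319275 g = 319.275 mg
MOPS: 1.4 g × (825 mL / 100 mL) = 11.550 g

biotin 0.132 mg; neutral red 12.210 mg; L-tryptophan 319.275 mg; MOPS 11.550 g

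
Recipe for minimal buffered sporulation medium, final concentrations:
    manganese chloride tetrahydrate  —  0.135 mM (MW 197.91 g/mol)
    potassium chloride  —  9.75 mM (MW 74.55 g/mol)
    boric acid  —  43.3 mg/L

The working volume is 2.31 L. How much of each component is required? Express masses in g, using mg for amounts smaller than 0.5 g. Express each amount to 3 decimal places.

manganese chloride tetrahydrate 61.718 mg; potassium chloride 1.679 g; boric acid 100.023 mg

Working volume: 2.31 L.
manganese chloride tetrahydrate: 0.135 mmol/L × 197.91 mg/mmol × 2.31 L = 61.718 mg
potassium chloride: 9.75 mmol/L × 74.55 g/mol × 2.31 L ÷ 1000 = 1.679 g
boric acid: 43.3 mg/L × 2.31 L = 100.023 mg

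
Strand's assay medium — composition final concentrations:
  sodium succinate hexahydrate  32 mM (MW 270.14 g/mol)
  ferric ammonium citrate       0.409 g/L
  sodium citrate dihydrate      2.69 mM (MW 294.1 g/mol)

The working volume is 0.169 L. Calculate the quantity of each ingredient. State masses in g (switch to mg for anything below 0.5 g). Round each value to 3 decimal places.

sodium succinate hexahydrate 1.461 g; ferric ammonium citrate 69.121 mg; sodium citrate dihydrate 133.701 mg

Working volume: 0.169 L.
sodium succinate hexahydrate: 32 mmol/L × 270.14 g/mol × 0.169 L ÷ 1000 = 1.461 g
ferric ammonium citrate: 0.409 g/L × 0.169 L = 0.069121 g = 69.121 mg
sodium citrate dihydrate: 2.69 mmol/L × 294.1 mg/mmol × 0.169 L = 133.701 mg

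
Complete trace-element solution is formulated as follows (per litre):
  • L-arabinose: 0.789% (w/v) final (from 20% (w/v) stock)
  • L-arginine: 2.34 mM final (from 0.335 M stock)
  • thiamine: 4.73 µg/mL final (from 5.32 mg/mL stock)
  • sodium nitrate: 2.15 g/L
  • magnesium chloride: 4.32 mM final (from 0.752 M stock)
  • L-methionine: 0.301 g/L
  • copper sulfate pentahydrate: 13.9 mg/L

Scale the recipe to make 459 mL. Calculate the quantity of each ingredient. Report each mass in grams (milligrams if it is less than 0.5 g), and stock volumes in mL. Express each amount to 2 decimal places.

Scale factor relative to 1 L: 0.459.
L-arabinose: dilute stock: 0.789% ÷ 20% × 459 mL = 18.11 mL
L-arginine: C1V1 = C2V2 → 2.34 mM × 459 mL ÷ 335 mM = 3.21 mL
thiamine: C1V1 = C2V2 → 4.73 µg/mL × 459 mL ÷ 5320 µg/mL = 0.41 mL
sodium nitrate: 2.15 g/L × 0.459 L = 0.99 g
magnesium chloride: C1V1 = C2V2 → 4.32 mM × 459 mL ÷ 752 mM = 2.64 mL
L-methionine: 0.301 g/L × 0.459 L = 0.138159 g = 138.16 mg
copper sulfate pentahydrate: 13.9 mg/L × 0.459 L = 6.38 mg

L-arabinose 18.11 mL; L-arginine 3.21 mL; thiamine 0.41 mL; sodium nitrate 0.99 g; magnesium chloride 2.64 mL; L-methionine 138.16 mg; copper sulfate pentahydrate 6.38 mg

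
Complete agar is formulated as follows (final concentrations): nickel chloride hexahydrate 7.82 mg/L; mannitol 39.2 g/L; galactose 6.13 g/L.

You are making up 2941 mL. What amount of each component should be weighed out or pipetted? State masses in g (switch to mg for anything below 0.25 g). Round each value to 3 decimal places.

Scale factor relative to 1 L: 2.941.
nickel chloride hexahydrate: 7.82 mg/L × 2.941 L = 22.999 mg
mannitol: 39.2 g/L × 2.941 L = 115.287 g
galactose: 6.13 g/L × 2.941 L = 18.028 g

nickel chloride hexahydrate 22.999 mg; mannitol 115.287 g; galactose 18.028 g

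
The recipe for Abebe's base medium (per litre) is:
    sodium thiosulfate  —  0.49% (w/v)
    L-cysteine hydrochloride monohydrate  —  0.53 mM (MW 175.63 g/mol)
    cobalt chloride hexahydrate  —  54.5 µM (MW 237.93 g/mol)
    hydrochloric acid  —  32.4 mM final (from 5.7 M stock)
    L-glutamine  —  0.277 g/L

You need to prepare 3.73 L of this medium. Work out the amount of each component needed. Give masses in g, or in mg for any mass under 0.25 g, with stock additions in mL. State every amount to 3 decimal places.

Working volume: 3.73 L.
sodium thiosulfate: 0.49% w/v = 4.9 g/L → 4.9 × 3.73 L = 18.277 g
L-cysteine hydrochloride monohydrate: 0.53 mmol/L × 175.63 g/mol × 3.73 L ÷ 1000 = 0.347 g
cobalt chloride hexahydrate: 54.5 µmol/L × 237.93 g/mol × 3.73 L ÷ 1000 = 48.368 mg
hydrochloric acid: C1V1 = C2V2 → 32.4 mM × 3730 mL ÷ 5700 mM = 21.202 mL
L-glutamine: 0.277 g/L × 3.73 L = 1.033 g

sodium thiosulfate 18.277 g; L-cysteine hydrochloride monohydrate 0.347 g; cobalt chloride hexahydrate 48.368 mg; hydrochloric acid 21.202 mL; L-glutamine 1.033 g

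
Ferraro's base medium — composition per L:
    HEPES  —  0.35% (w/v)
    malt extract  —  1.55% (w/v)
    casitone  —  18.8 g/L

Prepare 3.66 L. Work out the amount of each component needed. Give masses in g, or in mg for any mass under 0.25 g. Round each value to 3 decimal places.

Scale factor relative to 1 L: 3.66.
HEPES: 0.35 g per 100 mL × 3660 mL ÷ 100 = 12.810 g
malt extract: 1.55 g per 100 mL × 3660 mL ÷ 100 = 56.730 g
casitone: 18.8 g/L × 3.66 L = 68.808 g

HEPES 12.810 g; malt extract 56.730 g; casitone 68.808 g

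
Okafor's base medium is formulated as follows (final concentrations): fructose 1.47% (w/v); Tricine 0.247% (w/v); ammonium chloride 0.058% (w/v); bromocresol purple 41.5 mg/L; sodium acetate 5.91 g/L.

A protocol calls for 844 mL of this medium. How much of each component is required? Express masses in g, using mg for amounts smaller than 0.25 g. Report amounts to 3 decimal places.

fructose 12.407 g; Tricine 2.085 g; ammonium chloride 0.490 g; bromocresol purple 35.026 mg; sodium acetate 4.988 g

Target volume = 844 mL = 0.844 L.
fructose: 1.47% w/v = 14.7 g/L → 14.7 × 0.844 L = 12.407 g
Tricine: 0.247% w/v = 2.47 g/L → 2.47 × 0.844 L = 2.085 g
ammonium chloride: 0.058% w/v = 0.58 g/L → 0.58 × 0.844 L = 0.490 g
bromocresol purple: 41.5 mg/L × 0.844 L = 35.026 mg
sodium acetate: 5.91 g/L × 0.844 L = 4.988 g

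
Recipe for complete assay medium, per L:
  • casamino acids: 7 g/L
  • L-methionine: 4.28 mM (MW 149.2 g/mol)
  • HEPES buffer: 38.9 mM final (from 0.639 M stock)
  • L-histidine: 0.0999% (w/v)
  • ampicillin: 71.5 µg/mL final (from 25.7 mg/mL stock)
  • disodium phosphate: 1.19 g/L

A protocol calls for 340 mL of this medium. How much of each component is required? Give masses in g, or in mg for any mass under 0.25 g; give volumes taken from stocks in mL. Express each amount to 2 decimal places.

Working volume: 340 mL = 0.34 L.
casamino acids: 7 g/L × 0.34 L = 2.38 g
L-methionine: 4.28 mmol/L × 149.2 mg/mmol × 0.34 L = 217.12 mg
HEPES buffer: C1V1 = C2V2 → 38.9 mM × 340 mL ÷ 639 mM = 20.70 mL
L-histidine: 0.0999 g per 100 mL × 340 mL ÷ 100 = 0.34 g
ampicillin: V = C2·V2/C1 = 71.5 µg/mL × 340 mL ÷ 25700 µg/mL = 0.95 mL
disodium phosphate: 1.19 g/L × 0.34 L = 0.40 g

casamino acids 2.38 g; L-methionine 217.12 mg; HEPES buffer 20.70 mL; L-histidine 0.34 g; ampicillin 0.95 mL; disodium phosphate 0.40 g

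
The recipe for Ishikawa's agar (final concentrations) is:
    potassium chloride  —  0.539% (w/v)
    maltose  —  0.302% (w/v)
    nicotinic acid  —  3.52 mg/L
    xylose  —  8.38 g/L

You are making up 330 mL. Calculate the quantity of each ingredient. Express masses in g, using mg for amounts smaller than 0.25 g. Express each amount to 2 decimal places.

potassium chloride 1.78 g; maltose 1.00 g; nicotinic acid 1.16 mg; xylose 2.77 g

Scale factor relative to 1 L: 0.33.
potassium chloride: 0.539% w/v = 5.39 g/L → 5.39 × 0.33 L = 1.78 g
maltose: 0.302 g per 100 mL × 330 mL ÷ 100 = 1.00 g
nicotinic acid: 3.52 mg/L × 0.33 L = 1.16 mg
xylose: 8.38 g/L × 0.33 L = 2.77 g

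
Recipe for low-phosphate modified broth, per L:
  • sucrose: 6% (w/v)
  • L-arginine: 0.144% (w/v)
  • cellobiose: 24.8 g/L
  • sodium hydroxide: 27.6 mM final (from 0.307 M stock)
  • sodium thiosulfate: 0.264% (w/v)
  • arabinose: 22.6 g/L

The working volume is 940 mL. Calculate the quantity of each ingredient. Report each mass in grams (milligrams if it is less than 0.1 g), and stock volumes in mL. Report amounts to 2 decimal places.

sucrose 56.40 g; L-arginine 1.35 g; cellobiose 23.31 g; sodium hydroxide 84.51 mL; sodium thiosulfate 2.48 g; arabinose 21.24 g

Target volume = 940 mL = 0.94 L.
sucrose: 6 g per 100 mL × 940 mL ÷ 100 = 56.40 g
L-arginine: 0.144 g per 100 mL × 940 mL ÷ 100 = 1.35 g
cellobiose: 24.8 g/L × 0.94 L = 23.31 g
sodium hydroxide: dilute stock: 27.6 mM × 940 mL ÷ 307 mM = 84.51 mL
sodium thiosulfate: 0.264% w/v = 2.64 g/L → 2.64 × 0.94 L = 2.48 g
arabinose: 22.6 g/L × 0.94 L = 21.24 g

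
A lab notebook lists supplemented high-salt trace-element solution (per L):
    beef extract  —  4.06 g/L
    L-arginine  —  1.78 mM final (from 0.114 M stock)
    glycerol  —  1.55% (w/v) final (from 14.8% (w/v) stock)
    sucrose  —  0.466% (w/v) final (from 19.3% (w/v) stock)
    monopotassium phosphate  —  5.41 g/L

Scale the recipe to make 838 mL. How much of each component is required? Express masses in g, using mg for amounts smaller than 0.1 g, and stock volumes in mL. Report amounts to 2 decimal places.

Target volume = 838 mL = 0.838 L.
beef extract: 4.06 g/L × 0.838 L = 3.40 g
L-arginine: dilute stock: 1.78 mM × 838 mL ÷ 114 mM = 13.08 mL
glycerol: dilute stock: 1.55% ÷ 14.8% × 838 mL = 87.76 mL
sucrose: dilute stock: 0.466% ÷ 19.3% × 838 mL = 20.23 mL
monopotassium phosphate: 5.41 g/L × 0.838 L = 4.53 g

beef extract 3.40 g; L-arginine 13.08 mL; glycerol 87.76 mL; sucrose 20.23 mL; monopotassium phosphate 4.53 g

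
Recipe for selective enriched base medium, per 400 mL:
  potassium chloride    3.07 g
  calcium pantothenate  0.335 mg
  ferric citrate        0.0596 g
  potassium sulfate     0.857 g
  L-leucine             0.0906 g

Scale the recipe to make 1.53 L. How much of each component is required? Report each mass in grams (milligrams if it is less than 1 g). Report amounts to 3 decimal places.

potassium chloride 11.743 g; calcium pantothenate 1.281 mg; ferric citrate 227.970 mg; potassium sulfate 3.278 g; L-leucine 346.545 mg

Scale factor = 1530 mL / 400 mL = 3.825.
potassium chloride: 3.07 g × (1530 mL / 400 mL) = 11.743 g
calcium pantothenate: 0.335 mg × (1530 mL / 400 mL) = 1.281 mg
ferric citrate: 0.0596 g × (1530 mL / 400 mL) = 0.22797 g = 227.970 mg
potassium sulfate: 0.857 g × (1530 mL / 400 mL) = 3.278 g
L-leucine: 0.0906 g × (1530 mL / 400 mL) = 0.346545 g = 346.545 mg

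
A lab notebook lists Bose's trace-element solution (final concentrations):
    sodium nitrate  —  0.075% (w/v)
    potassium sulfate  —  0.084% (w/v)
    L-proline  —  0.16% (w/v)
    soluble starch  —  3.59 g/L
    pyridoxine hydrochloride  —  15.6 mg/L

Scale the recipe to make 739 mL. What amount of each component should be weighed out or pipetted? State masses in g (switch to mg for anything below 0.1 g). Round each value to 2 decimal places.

Target volume = 739 mL = 0.739 L.
sodium nitrate: 0.075 g per 100 mL × 739 mL ÷ 100 = 0.55 g
potassium sulfate: 0.084% w/v = 0.84 g/L → 0.84 × 0.739 L = 0.62 g
L-proline: 0.16 g per 100 mL × 739 mL ÷ 100 = 1.18 g
soluble starch: 3.59 g/L × 0.739 L = 2.65 g
pyridoxine hydrochloride: 15.6 mg/L × 0.739 L = 11.53 mg

sodium nitrate 0.55 g; potassium sulfate 0.62 g; L-proline 1.18 g; soluble starch 2.65 g; pyridoxine hydrochloride 11.53 mg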